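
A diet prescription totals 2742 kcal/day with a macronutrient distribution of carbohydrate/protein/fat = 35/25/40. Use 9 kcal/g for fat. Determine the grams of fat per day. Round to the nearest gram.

Fat energy = 40% × 2742 = 1096.8 kcal.
At 9 kcal/g: 1096.8 ÷ 9 = 121.8667 g.

122 g/day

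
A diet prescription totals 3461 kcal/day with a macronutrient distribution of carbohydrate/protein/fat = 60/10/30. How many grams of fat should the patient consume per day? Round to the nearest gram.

Fat energy = 30% × 3461 = 1038.3 kcal.
At 9 kcal/g: 1038.3 ÷ 9 = 115.3667 g.

115 g/day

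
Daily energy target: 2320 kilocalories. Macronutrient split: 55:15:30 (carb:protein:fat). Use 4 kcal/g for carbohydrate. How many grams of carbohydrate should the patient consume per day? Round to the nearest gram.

Carbohydrate energy = 55% × 2320 = 1276 kcal.
At 4 kcal/g: 1276 ÷ 4 = 319 g.

319 g/day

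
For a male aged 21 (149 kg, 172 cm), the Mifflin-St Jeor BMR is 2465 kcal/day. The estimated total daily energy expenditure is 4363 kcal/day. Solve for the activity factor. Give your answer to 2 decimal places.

Activity factor = TEE ÷ BMR = 4363 ÷ 2465 = 1.77.

1.77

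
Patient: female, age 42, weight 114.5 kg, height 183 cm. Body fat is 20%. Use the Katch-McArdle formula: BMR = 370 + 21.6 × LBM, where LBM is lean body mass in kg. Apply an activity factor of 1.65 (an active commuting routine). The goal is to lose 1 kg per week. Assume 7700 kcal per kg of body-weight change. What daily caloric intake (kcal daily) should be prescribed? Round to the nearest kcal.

LBM = 114.5 × (1 − 0.2) = 91.6 kg. Katch-McArdle: BMR = 370 + 21.6 × 91.6 = 2348.56 kcal/day.
TEE = 2348.56 × 1.65 = 3875.124 kcal/day.
Required daily deficit = 1 × 7700 ÷ 7 = 1100 kcal/day.
Target intake = 3875.124 − 1100 = 2775.124 kcal/day.

2775 kcal daily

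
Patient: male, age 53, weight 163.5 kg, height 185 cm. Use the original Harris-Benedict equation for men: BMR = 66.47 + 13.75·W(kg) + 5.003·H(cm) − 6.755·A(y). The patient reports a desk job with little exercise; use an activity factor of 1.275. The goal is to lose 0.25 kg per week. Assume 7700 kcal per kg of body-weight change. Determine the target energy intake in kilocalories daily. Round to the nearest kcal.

Harris-Benedict: BMR = 66.47 + 13.75(163.5) + 5.003(185) − 6.755(53) = 2882.135 kcal/day.
TEE = 2882.135 × 1.275 = 3674.7221 kcal/day.
Required daily deficit = 0.25 × 7700 ÷ 7 = 275 kcal/day.
Target intake = 3674.7221 − 275 = 3399.7221 kcal/day.

3400 kilocalories daily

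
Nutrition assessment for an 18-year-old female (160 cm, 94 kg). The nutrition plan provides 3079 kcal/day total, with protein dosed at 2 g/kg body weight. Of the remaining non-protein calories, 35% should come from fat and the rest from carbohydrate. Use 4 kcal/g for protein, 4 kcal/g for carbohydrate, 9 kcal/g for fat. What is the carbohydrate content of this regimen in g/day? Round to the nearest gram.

378 g/day

Protein = 2 × 94 = 188 g → 188 × 4 = 752 kcal.
Non-protein calories = 3079 − 752 = 2327 kcal.
Fat: 35% × 2327 = 814.45 kcal; carbohydrate: 1512.55 kcal.
Carbohydrate: 1512.55 kcal ÷ 4 kcal/g = 378.1375 g.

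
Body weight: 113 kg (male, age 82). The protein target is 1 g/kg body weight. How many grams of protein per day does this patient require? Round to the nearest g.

Protein = 1 g/kg × 113 kg = 113 g/day.

113 g/day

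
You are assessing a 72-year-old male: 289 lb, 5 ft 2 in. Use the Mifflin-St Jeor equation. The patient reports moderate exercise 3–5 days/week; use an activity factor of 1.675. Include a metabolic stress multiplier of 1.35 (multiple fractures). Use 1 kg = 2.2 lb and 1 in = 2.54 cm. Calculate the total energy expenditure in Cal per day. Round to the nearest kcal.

4393 Cal per day

Convert to metric: weight = 289 ÷ 2.2 = 131.3636 kg; height = (5×12 + 2) × 2.54 = 62 × 2.54 = 157.48 cm.
Mifflin-St Jeor (male): BMR = 10(131.3636) + 6.25(157.48) − 5(72) + 5 = 1313.6364 + 984.25 − 360 + 5 = 1942.8864 kcal/day.
TEE = BMR × activity factor = 1942.8864 × 1.675 = 3254.3347 kcal/day.
Apply stress factor: 3254.3347 × 1.35 = 4393.3518 kcal/day.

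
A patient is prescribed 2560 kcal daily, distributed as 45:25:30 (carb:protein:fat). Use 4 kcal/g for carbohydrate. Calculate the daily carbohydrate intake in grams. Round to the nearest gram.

288 g/day

Carbohydrate energy = 45% × 2560 = 1152 kcal.
At 4 kcal/g: 1152 ÷ 4 = 288 g.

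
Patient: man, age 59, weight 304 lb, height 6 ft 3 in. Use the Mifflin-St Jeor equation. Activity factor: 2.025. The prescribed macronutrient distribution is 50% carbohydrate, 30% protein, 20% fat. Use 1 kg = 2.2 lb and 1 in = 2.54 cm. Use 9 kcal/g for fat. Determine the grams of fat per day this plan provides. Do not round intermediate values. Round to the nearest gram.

Convert to metric: weight = 304 ÷ 2.2 = 138.1818 kg; height = (6×12 + 3) × 2.54 = 75 × 2.54 = 190.5 cm.
Mifflin-St Jeor (male): BMR = 10(138.1818) + 6.25(190.5) − 5(59) + 5 = 1381.8182 + 1190.625 − 295 + 5 = 2282.4432 kcal/day.
TEE = 2282.4432 × 2.025 = 4621.9474 kcal/day.
Fat energy = 20% × 4621.9474 = 924.3895 kcal.
Fat = 924.3895 ÷ 9 kcal/g = 102.7099 g.

103 g/day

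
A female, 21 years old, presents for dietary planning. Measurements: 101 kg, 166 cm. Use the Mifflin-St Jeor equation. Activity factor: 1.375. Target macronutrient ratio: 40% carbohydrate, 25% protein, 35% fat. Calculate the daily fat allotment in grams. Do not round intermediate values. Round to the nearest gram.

Mifflin-St Jeor (female): BMR = 10(101) + 6.25(166) − 5(21) − 161 = 1010 + 1037.5 − 105 − 161 = 1781.5 kcal/day.
TEE = 1781.5 × 1.375 = 2449.5625 kcal/day.
Fat energy = 35% × 2449.5625 = 857.3469 kcal.
Fat = 857.3469 ÷ 9 kcal/g = 95.2608 g.

95 g/day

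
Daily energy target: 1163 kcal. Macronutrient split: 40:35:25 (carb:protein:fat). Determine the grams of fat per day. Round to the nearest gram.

32 g/day

Fat energy = 25% × 1163 = 290.75 kcal.
At 9 kcal/g: 290.75 ÷ 9 = 32.3056 g.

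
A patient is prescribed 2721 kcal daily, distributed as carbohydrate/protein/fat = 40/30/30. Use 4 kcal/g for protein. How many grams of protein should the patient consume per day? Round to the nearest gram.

Protein energy = 30% × 2721 = 816.3 kcal.
At 4 kcal/g: 816.3 ÷ 4 = 204.075 g.

204 g/day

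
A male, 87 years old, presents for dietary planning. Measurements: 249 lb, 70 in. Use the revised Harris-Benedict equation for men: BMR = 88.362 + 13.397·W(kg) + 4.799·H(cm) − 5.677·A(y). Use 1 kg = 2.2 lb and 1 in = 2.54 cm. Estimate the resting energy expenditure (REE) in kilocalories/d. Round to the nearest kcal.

Convert to metric: weight = 249 ÷ 2.2 = 113.1818 kg; height = 70 × 2.54 = 177.8 cm.
Harris-Benedict: BMR = 88.362 + 13.397(113.1818) + 4.799(177.8) − 5.677(87) = 1964.022 kcal/day.

1964 kilocalories/d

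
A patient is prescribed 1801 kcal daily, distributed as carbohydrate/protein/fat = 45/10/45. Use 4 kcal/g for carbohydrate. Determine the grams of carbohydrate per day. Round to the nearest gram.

Carbohydrate energy = 45% × 1801 = 810.45 kcal.
At 4 kcal/g: 810.45 ÷ 4 = 202.6125 g.

203 g/day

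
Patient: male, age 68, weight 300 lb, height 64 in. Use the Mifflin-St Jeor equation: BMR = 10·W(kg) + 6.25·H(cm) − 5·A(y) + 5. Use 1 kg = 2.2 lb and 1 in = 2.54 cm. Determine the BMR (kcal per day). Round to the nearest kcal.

2045 kcal per day

Convert to metric: weight = 300 ÷ 2.2 = 136.3636 kg; height = 64 × 2.54 = 162.56 cm.
Mifflin-St Jeor (male): BMR = 10(136.3636) + 6.25(162.56) − 5(68) + 5 = 1363.6364 + 1016 − 340 + 5 = 2044.6364 kcal/day.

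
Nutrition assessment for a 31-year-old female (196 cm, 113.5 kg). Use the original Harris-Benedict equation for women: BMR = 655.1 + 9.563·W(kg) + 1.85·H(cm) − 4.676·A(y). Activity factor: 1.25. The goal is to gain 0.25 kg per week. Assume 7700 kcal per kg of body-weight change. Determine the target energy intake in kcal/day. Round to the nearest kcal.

2723 kcal/day

Harris-Benedict: BMR = 655.1 + 9.563(113.5) + 1.85(196) − 4.676(31) = 1958.1445 kcal/day.
TEE = 1958.1445 × 1.25 = 2447.6806 kcal/day.
Required daily surplus = 0.25 × 7700 ÷ 7 = 275 kcal/day.
Target intake = 2447.6806 + 275 = 2722.6806 kcal/day.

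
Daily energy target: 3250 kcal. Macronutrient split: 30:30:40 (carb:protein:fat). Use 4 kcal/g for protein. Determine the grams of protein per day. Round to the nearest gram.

244 g/day

Protein energy = 30% × 3250 = 975 kcal.
At 4 kcal/g: 975 ÷ 4 = 243.75 g.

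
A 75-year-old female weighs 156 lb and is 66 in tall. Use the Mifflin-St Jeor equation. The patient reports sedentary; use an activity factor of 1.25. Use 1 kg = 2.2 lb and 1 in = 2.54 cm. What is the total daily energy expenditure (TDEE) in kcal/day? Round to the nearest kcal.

1526 kcal/day

Convert to metric: weight = 156 ÷ 2.2 = 70.9091 kg; height = 66 × 2.54 = 167.64 cm.
Mifflin-St Jeor (female): BMR = 10(70.9091) + 6.25(167.64) − 5(75) − 161 = 709.0909 + 1047.75 − 375 − 161 = 1220.8409 kcal/day.
TEE = BMR × activity factor = 1220.8409 × 1.25 = 1526.0511 kcal/day.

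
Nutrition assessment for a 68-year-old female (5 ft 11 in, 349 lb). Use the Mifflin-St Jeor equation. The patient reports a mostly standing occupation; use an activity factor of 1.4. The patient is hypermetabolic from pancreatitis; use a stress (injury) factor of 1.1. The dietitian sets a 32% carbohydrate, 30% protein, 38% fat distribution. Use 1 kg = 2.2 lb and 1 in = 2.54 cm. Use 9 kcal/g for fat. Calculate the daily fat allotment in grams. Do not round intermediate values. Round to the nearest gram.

144 g/day

Convert to metric: weight = 349 ÷ 2.2 = 158.6364 kg; height = (5×12 + 11) × 2.54 = 71 × 2.54 = 180.34 cm.
Mifflin-St Jeor (female): BMR = 10(158.6364) + 6.25(180.34) − 5(68) − 161 = 1586.3636 + 1127.125 − 340 − 161 = 2212.4886 kcal/day.
TEE = 2212.4886 × 1.4 = 3097.4841 kcal/day.
With stress factor 1.1: 3097.4841 × 1.1 = 3407.2325 kcal/day.
Fat energy = 38% × 3407.2325 = 1294.7484 kcal.
Fat = 1294.7484 ÷ 9 kcal/g = 143.8609 g.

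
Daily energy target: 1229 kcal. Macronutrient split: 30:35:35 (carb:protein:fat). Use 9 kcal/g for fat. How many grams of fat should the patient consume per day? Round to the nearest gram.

48 g/day

Fat energy = 35% × 1229 = 430.15 kcal.
At 9 kcal/g: 430.15 ÷ 9 = 47.7944 g.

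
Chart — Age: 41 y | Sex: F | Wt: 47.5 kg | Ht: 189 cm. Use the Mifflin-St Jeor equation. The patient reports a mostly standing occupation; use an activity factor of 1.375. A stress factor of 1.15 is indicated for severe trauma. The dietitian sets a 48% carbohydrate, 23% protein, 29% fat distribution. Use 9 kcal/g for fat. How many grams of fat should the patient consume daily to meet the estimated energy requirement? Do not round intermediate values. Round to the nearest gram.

Mifflin-St Jeor (female): BMR = 10(47.5) + 6.25(189) − 5(41) − 161 = 475 + 1181.25 − 205 − 161 = 1290.25 kcal/day.
TEE = 1290.25 × 1.375 = 1774.0938 kcal/day.
With stress factor 1.15: 1774.0938 × 1.15 = 2040.2078 kcal/day.
Fat energy = 29% × 2040.2078 = 591.6603 kcal.
Fat = 591.6603 ÷ 9 kcal/g = 65.74 g.

66 g/day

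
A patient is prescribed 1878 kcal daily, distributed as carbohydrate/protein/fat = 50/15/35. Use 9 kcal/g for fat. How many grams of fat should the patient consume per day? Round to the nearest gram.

Fat energy = 35% × 1878 = 657.3 kcal.
At 9 kcal/g: 657.3 ÷ 9 = 73.0333 g.

73 g/day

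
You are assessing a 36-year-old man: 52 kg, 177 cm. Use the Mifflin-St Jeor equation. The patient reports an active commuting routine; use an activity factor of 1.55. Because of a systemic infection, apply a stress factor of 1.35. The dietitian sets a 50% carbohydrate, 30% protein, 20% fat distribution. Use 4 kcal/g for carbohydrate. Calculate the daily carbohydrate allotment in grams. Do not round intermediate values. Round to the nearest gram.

380 g/day

Mifflin-St Jeor (male): BMR = 10(52) + 6.25(177) − 5(36) + 5 = 520 + 1106.25 − 180 + 5 = 1451.25 kcal/day.
TEE = 1451.25 × 1.55 = 2249.4375 kcal/day.
With stress factor 1.35: 2249.4375 × 1.35 = 3036.7406 kcal/day.
Carbohydrate energy = 50% × 3036.7406 = 1518.3703 kcal.
Carbohydrate = 1518.3703 ÷ 4 kcal/g = 379.5926 g.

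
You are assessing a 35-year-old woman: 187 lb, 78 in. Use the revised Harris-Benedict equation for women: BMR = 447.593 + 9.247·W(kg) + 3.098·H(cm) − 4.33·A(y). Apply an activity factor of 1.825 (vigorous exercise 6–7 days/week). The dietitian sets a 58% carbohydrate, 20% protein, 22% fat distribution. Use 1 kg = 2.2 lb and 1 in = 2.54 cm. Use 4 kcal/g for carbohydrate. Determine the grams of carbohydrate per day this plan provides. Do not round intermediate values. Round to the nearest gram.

449 g/day

Convert to metric: weight = 187 ÷ 2.2 = 85 kg; height = 78 × 2.54 = 198.12 cm.
Harris-Benedict: BMR = 447.593 + 9.247(85) + 3.098(198.12) − 4.33(35) = 1695.8138 kcal/day.
TEE = 1695.8138 × 1.825 = 3094.8601 kcal/day.
Carbohydrate energy = 58% × 3094.8601 = 1795.0189 kcal.
Carbohydrate = 1795.0189 ÷ 4 kcal/g = 448.7547 g.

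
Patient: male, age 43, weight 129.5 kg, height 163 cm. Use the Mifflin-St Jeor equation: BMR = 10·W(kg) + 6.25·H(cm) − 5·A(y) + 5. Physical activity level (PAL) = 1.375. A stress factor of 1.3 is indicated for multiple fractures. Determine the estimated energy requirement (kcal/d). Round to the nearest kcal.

Mifflin-St Jeor (male): BMR = 10(129.5) + 6.25(163) − 5(43) + 5 = 1295 + 1018.75 − 215 + 5 = 2103.75 kcal/day.
TEE = BMR × activity factor = 2103.75 × 1.375 = 2892.6563 kcal/day.
Apply stress factor: 2892.6563 × 1.3 = 3760.4531 kcal/day.

3760 kcal/d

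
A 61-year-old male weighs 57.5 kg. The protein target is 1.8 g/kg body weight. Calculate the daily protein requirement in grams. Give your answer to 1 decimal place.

103.5 g/day

Protein = 1.8 g/kg × 57.5 kg = 103.5 g/day.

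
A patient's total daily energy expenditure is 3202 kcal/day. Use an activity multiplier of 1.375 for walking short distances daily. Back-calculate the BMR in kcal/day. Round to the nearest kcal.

2329 kcal/day

BMR = TEE ÷ activity factor = 3202 ÷ 1.375 = 2328.7273 kcal/day.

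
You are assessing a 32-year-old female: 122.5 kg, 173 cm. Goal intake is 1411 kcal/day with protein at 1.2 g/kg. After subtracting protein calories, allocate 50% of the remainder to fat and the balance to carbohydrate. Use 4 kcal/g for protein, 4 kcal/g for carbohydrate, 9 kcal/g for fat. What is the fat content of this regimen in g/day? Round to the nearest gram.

46 g/day

Protein = 1.2 × 122.5 = 147 g → 147 × 4 = 588 kcal.
Non-protein calories = 1411 − 588 = 823 kcal.
Fat: 50% × 823 = 411.5 kcal; carbohydrate: 411.5 kcal.
Fat: 411.5 kcal ÷ 9 kcal/g = 45.7222 g.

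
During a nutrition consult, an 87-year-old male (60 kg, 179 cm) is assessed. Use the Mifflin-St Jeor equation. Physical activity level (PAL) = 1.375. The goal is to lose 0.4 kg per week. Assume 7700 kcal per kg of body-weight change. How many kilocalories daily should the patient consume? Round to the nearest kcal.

Mifflin-St Jeor (male): BMR = 10(60) + 6.25(179) − 5(87) + 5 = 600 + 1118.75 − 435 + 5 = 1288.75 kcal/day.
TEE = 1288.75 × 1.375 = 1772.0313 kcal/day.
Required daily deficit = 0.4 × 7700 ÷ 7 = 440 kcal/day.
Target intake = 1772.0313 − 440 = 1332.0313 kcal/day.

1332 kilocalories daily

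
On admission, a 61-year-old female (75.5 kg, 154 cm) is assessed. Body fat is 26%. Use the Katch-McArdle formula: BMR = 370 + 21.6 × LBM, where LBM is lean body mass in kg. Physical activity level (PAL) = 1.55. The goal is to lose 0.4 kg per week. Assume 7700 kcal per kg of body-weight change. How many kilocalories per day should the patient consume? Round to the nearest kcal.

LBM = 75.5 × (1 − 0.26) = 55.87 kg. Katch-McArdle: BMR = 370 + 21.6 × 55.87 = 1576.792 kcal/day.
TEE = 1576.792 × 1.55 = 2444.0276 kcal/day.
Required daily deficit = 0.4 × 7700 ÷ 7 = 440 kcal/day.
Target intake = 2444.0276 − 440 = 2004.0276 kcal/day.

2004 kilocalories per day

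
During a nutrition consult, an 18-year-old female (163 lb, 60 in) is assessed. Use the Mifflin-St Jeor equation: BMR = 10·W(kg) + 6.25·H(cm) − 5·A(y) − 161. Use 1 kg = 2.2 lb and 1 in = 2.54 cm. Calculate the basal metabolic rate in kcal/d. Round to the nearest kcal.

1442 kcal/d

Convert to metric: weight = 163 ÷ 2.2 = 74.0909 kg; height = 60 × 2.54 = 152.4 cm.
Mifflin-St Jeor (female): BMR = 10(74.0909) + 6.25(152.4) − 5(18) − 161 = 740.9091 + 952.5 − 90 − 161 = 1442.4091 kcal/day.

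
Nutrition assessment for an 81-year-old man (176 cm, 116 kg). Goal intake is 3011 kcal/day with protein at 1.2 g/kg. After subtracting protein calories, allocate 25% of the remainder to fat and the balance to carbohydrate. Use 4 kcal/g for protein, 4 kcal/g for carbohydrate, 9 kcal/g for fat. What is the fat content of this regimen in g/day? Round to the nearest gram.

Protein = 1.2 × 116 = 139.2 g → 139.2 × 4 = 556.8 kcal.
Non-protein calories = 3011 − 556.8 = 2454.2 kcal.
Fat: 25% × 2454.2 = 613.55 kcal; carbohydrate: 1840.65 kcal.
Fat: 613.55 kcal ÷ 9 kcal/g = 68.1722 g.

68 g/day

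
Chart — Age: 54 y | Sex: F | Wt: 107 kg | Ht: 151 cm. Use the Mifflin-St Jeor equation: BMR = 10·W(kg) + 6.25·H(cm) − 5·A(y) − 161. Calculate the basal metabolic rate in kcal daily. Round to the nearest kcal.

1583 kcal daily

Mifflin-St Jeor (female): BMR = 10(107) + 6.25(151) − 5(54) − 161 = 1070 + 943.75 − 270 − 161 = 1582.75 kcal/day.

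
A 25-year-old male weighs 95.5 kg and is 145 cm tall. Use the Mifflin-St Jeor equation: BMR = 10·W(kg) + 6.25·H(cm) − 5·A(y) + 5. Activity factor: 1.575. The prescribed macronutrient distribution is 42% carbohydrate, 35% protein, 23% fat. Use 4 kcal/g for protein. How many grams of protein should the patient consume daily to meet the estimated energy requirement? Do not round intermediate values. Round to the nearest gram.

240 g/day

Mifflin-St Jeor (male): BMR = 10(95.5) + 6.25(145) − 5(25) + 5 = 955 + 906.25 − 125 + 5 = 1741.25 kcal/day.
TEE = 1741.25 × 1.575 = 2742.4688 kcal/day.
Protein energy = 35% × 2742.4688 = 959.8641 kcal.
Protein = 959.8641 ÷ 4 kcal/g = 239.966 g.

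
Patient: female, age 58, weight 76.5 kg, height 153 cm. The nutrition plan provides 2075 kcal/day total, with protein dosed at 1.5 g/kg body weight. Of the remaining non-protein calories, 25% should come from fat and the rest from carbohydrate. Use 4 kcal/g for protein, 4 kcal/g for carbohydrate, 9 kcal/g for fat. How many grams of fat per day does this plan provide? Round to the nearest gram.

45 g/day

Protein = 1.5 × 76.5 = 114.75 g → 114.75 × 4 = 459 kcal.
Non-protein calories = 2075 − 459 = 1616 kcal.
Fat: 25% × 1616 = 404 kcal; carbohydrate: 1212 kcal.
Fat: 404 kcal ÷ 9 kcal/g = 44.8889 g.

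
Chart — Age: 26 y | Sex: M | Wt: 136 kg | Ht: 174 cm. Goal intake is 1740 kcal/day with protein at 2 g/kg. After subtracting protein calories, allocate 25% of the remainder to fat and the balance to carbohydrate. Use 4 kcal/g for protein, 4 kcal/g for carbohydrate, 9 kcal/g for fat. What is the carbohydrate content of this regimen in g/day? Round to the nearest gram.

122 g/day

Protein = 2 × 136 = 272 g → 272 × 4 = 1088 kcal.
Non-protein calories = 1740 − 1088 = 652 kcal.
Fat: 25% × 652 = 163 kcal; carbohydrate: 489 kcal.
Carbohydrate: 489 kcal ÷ 4 kcal/g = 122.25 g.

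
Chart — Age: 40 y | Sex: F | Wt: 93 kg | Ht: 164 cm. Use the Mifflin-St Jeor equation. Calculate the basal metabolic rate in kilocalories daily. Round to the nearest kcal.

1594 kilocalories daily

Mifflin-St Jeor (female): BMR = 10(93) + 6.25(164) − 5(40) − 161 = 930 + 1025 − 200 − 161 = 1594 kcal/day.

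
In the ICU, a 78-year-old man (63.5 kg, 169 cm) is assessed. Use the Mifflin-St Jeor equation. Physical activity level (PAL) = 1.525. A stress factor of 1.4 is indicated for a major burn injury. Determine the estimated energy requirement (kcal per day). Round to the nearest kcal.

2789 kcal per day

Mifflin-St Jeor (male): BMR = 10(63.5) + 6.25(169) − 5(78) + 5 = 635 + 1056.25 − 390 + 5 = 1306.25 kcal/day.
TEE = BMR × activity factor = 1306.25 × 1.525 = 1992.0313 kcal/day.
Apply stress factor: 1992.0313 × 1.4 = 2788.8438 kcal/day.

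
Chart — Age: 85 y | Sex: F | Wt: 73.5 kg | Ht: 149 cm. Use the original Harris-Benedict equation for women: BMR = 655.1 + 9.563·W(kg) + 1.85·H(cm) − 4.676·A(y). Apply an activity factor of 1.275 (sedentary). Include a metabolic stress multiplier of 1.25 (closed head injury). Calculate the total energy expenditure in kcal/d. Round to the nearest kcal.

Harris-Benedict: BMR = 655.1 + 9.563(73.5) + 1.85(149) − 4.676(85) = 1236.1705 kcal/day.
TEE = BMR × activity factor = 1236.1705 × 1.275 = 1576.1174 kcal/day.
Apply stress factor: 1576.1174 × 1.25 = 1970.1467 kcal/day.

1970 kcal/d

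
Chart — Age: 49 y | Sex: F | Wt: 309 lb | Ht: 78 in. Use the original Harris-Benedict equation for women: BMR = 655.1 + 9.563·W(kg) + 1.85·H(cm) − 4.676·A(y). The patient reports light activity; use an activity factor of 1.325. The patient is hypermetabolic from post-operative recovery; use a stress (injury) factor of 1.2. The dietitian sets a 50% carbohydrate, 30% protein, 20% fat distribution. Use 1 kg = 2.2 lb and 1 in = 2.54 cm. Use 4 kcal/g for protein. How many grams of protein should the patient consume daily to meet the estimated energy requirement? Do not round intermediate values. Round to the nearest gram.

Convert to metric: weight = 309 ÷ 2.2 = 140.4545 kg; height = 78 × 2.54 = 198.12 cm.
Harris-Benedict: BMR = 655.1 + 9.563(140.4545) + 1.85(198.12) − 4.676(49) = 2135.6648 kcal/day.
TEE = 2135.6648 × 1.325 = 2829.7559 kcal/day.
With stress factor 1.2: 2829.7559 × 1.2 = 3395.7071 kcal/day.
Protein energy = 30% × 3395.7071 = 1018.7121 kcal.
Protein = 1018.7121 ÷ 4 kcal/g = 254.678 g.

255 g/day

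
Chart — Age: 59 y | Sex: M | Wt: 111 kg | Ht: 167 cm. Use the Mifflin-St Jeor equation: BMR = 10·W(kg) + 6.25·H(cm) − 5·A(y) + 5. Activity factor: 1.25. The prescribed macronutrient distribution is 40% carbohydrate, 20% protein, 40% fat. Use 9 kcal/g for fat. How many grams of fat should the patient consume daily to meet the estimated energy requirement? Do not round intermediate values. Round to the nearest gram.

Mifflin-St Jeor (male): BMR = 10(111) + 6.25(167) − 5(59) + 5 = 1110 + 1043.75 − 295 + 5 = 1863.75 kcal/day.
TEE = 1863.75 × 1.25 = 2329.6875 kcal/day.
Fat energy = 40% × 2329.6875 = 931.875 kcal.
Fat = 931.875 ÷ 9 kcal/g = 103.5417 g.

104 g/day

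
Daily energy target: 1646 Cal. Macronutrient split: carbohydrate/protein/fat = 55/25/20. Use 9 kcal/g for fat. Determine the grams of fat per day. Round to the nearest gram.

Fat energy = 20% × 1646 = 329.2 kcal.
At 9 kcal/g: 329.2 ÷ 9 = 36.5778 g.

37 g/day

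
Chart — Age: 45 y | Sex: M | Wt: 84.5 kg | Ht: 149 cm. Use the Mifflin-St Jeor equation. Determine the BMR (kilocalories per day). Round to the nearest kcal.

Mifflin-St Jeor (male): BMR = 10(84.5) + 6.25(149) − 5(45) + 5 = 845 + 931.25 − 225 + 5 = 1556.25 kcal/day.

1556 kilocalories per day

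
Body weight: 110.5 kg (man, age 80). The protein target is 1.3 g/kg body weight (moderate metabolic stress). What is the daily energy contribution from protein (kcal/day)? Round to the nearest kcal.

Protein = 1.3 g/kg × 110.5 kg = 143.65 g/day.
Protein energy = 143.65 g × 4 kcal/g = 574.6 kcal/day.

575 kcal/day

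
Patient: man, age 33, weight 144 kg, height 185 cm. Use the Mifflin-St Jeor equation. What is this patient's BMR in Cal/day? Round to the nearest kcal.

Mifflin-St Jeor (male): BMR = 10(144) + 6.25(185) − 5(33) + 5 = 1440 + 1156.25 − 165 + 5 = 2436.25 kcal/day.

2436 Cal/day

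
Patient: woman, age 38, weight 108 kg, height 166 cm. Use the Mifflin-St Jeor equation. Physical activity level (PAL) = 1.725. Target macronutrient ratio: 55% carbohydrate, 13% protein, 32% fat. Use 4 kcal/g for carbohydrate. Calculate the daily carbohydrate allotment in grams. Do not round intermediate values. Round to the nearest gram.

419 g/day

Mifflin-St Jeor (female): BMR = 10(108) + 6.25(166) − 5(38) − 161 = 1080 + 1037.5 − 190 − 161 = 1766.5 kcal/day.
TEE = 1766.5 × 1.725 = 3047.2125 kcal/day.
Carbohydrate energy = 55% × 3047.2125 = 1675.9669 kcal.
Carbohydrate = 1675.9669 ÷ 4 kcal/g = 418.9917 g.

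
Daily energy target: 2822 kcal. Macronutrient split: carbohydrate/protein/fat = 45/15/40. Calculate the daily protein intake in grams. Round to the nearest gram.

106 g/day

Protein energy = 15% × 2822 = 423.3 kcal.
At 4 kcal/g: 423.3 ÷ 4 = 105.825 g.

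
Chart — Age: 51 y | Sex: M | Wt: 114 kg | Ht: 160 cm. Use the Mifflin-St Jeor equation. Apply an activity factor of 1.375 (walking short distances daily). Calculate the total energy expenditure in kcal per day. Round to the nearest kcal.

Mifflin-St Jeor (male): BMR = 10(114) + 6.25(160) − 5(51) + 5 = 1140 + 1000 − 255 + 5 = 1890 kcal/day.
TEE = BMR × activity factor = 1890 × 1.375 = 2598.75 kcal/day.

2599 kcal per day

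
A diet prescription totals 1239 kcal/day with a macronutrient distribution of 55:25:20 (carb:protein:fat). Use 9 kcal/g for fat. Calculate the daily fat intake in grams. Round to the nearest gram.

28 g/day

Fat energy = 20% × 1239 = 247.8 kcal.
At 9 kcal/g: 247.8 ÷ 9 = 27.5333 g.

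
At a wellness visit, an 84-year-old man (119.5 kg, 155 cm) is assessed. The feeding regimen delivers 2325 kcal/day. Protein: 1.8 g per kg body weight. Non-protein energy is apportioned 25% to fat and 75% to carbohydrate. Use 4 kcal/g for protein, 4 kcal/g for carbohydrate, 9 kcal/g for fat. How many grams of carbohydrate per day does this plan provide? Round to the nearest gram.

275 g/day

Protein = 1.8 × 119.5 = 215.1 g → 215.1 × 4 = 860.4 kcal.
Non-protein calories = 2325 − 860.4 = 1464.6 kcal.
Fat: 25% × 1464.6 = 366.15 kcal; carbohydrate: 1098.45 kcal.
Carbohydrate: 1098.45 kcal ÷ 4 kcal/g = 274.6125 g.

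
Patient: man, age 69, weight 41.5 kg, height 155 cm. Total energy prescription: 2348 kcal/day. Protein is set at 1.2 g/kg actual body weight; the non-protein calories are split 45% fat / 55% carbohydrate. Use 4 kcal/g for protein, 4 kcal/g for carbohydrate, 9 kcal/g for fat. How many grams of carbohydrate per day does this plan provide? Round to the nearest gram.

295 g/day

Protein = 1.2 × 41.5 = 49.8 g → 49.8 × 4 = 199.2 kcal.
Non-protein calories = 2348 − 199.2 = 2148.8 kcal.
Fat: 45% × 2148.8 = 966.96 kcal; carbohydrate: 1181.84 kcal.
Carbohydrate: 1181.84 kcal ÷ 4 kcal/g = 295.46 g.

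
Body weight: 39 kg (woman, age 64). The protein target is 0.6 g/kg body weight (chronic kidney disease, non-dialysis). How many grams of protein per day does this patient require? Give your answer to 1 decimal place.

Protein = 0.6 g/kg × 39 kg = 23.4 g/day.

23.4 g/day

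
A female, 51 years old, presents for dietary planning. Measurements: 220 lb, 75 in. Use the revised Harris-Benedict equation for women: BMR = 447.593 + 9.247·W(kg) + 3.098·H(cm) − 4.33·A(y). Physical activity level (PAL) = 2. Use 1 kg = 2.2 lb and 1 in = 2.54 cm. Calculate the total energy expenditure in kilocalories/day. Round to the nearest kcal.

Convert to metric: weight = 220 ÷ 2.2 = 100 kg; height = 75 × 2.54 = 190.5 cm.
Harris-Benedict: BMR = 447.593 + 9.247(100) + 3.098(190.5) − 4.33(51) = 1741.632 kcal/day.
TEE = BMR × activity factor = 1741.632 × 2 = 3483.264 kcal/day.

3483 kilocalories/day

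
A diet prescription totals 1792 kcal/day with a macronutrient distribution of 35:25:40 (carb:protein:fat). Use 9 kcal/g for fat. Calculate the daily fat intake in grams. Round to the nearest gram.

Fat energy = 40% × 1792 = 716.8 kcal.
At 9 kcal/g: 716.8 ÷ 9 = 79.6444 g.

80 g/day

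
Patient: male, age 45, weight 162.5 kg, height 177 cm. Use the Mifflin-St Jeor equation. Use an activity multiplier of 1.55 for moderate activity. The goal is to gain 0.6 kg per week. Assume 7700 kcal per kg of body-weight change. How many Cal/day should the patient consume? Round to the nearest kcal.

Mifflin-St Jeor (male): BMR = 10(162.5) + 6.25(177) − 5(45) + 5 = 1625 + 1106.25 − 225 + 5 = 2511.25 kcal/day.
TEE = 2511.25 × 1.55 = 3892.4375 kcal/day.
Required daily surplus = 0.6 × 7700 ÷ 7 = 660 kcal/day.
Target intake = 3892.4375 + 660 = 4552.4375 kcal/day.

4552 Cal/day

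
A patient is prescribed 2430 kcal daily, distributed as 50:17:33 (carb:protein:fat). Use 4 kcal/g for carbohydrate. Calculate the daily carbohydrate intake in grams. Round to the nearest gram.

304 g/day

Carbohydrate energy = 50% × 2430 = 1215 kcal.
At 4 kcal/g: 1215 ÷ 4 = 303.75 g.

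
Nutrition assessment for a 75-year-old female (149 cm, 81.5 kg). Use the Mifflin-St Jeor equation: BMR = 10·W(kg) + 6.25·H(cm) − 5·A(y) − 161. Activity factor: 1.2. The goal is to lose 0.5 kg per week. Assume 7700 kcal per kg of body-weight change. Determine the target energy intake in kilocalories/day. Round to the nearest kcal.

Mifflin-St Jeor (female): BMR = 10(81.5) + 6.25(149) − 5(75) − 161 = 815 + 931.25 − 375 − 161 = 1210.25 kcal/day.
TEE = 1210.25 × 1.2 = 1452.3 kcal/day.
Required daily deficit = 0.5 × 7700 ÷ 7 = 550 kcal/day.
Target intake = 1452.3 − 550 = 902.3 kcal/day.

902 kilocalories/day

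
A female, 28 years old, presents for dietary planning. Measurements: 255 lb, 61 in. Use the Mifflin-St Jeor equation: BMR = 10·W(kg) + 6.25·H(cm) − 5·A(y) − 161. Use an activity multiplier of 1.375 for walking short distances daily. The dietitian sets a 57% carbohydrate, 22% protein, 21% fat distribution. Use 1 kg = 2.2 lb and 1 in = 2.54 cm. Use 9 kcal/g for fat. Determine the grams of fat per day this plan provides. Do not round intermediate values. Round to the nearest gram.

Convert to metric: weight = 255 ÷ 2.2 = 115.9091 kg; height = 61 × 2.54 = 154.94 cm.
Mifflin-St Jeor (female): BMR = 10(115.9091) + 6.25(154.94) − 5(28) − 161 = 1159.0909 + 968.375 − 140 − 161 = 1826.4659 kcal/day.
TEE = 1826.4659 × 1.375 = 2511.3906 kcal/day.
Fat energy = 21% × 2511.3906 = 527.392 kcal.
Fat = 527.392 ÷ 9 kcal/g = 58.5991 g.

59 g/day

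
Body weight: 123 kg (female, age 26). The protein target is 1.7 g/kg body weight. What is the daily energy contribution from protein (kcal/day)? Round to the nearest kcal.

836 kcal/day

Protein = 1.7 g/kg × 123 kg = 209.1 g/day.
Protein energy = 209.1 g × 4 kcal/g = 836.4 kcal/day.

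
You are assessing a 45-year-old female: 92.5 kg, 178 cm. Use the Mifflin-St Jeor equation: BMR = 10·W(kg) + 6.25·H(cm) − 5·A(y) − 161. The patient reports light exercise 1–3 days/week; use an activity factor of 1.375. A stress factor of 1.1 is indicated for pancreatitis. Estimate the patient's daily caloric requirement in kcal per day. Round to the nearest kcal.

Mifflin-St Jeor (female): BMR = 10(92.5) + 6.25(178) − 5(45) − 161 = 925 + 1112.5 − 225 − 161 = 1651.5 kcal/day.
TEE = BMR × activity factor = 1651.5 × 1.375 = 2270.8125 kcal/day.
Apply stress factor: 2270.8125 × 1.1 = 2497.8938 kcal/day.

2498 kcal per day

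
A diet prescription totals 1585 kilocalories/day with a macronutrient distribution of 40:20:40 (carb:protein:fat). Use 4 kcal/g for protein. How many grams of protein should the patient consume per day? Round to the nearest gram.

79 g/day

Protein energy = 20% × 1585 = 317 kcal.
At 4 kcal/g: 317 ÷ 4 = 79.25 g.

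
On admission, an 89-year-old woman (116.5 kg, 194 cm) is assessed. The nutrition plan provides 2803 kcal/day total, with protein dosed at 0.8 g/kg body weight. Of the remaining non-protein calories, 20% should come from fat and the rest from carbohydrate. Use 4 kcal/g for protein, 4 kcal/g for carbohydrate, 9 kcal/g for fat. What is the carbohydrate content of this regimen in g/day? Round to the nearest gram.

486 g/day

Protein = 0.8 × 116.5 = 93.2 g → 93.2 × 4 = 372.8 kcal.
Non-protein calories = 2803 − 372.8 = 2430.2 kcal.
Fat: 20% × 2430.2 = 486.04 kcal; carbohydrate: 1944.16 kcal.
Carbohydrate: 1944.16 kcal ÷ 4 kcal/g = 486.04 g.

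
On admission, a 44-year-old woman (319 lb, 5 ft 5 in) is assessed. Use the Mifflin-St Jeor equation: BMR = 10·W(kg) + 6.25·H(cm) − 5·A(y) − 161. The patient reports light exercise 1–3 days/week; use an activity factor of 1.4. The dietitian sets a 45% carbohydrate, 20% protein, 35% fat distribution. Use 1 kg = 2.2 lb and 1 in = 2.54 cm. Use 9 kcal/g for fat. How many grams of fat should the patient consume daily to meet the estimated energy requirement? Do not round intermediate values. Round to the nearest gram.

Convert to metric: weight = 319 ÷ 2.2 = 145 kg; height = (5×12 + 5) × 2.54 = 65 × 2.54 = 165.1 cm.
Mifflin-St Jeor (female): BMR = 10(145) + 6.25(165.1) − 5(44) − 161 = 1450 + 1031.875 − 220 − 161 = 2100.875 kcal/day.
TEE = 2100.875 × 1.4 = 2941.225 kcal/day.
Fat energy = 35% × 2941.225 = 1029.4288 kcal.
Fat = 1029.4288 ÷ 9 kcal/g = 114.381 g.

114 g/day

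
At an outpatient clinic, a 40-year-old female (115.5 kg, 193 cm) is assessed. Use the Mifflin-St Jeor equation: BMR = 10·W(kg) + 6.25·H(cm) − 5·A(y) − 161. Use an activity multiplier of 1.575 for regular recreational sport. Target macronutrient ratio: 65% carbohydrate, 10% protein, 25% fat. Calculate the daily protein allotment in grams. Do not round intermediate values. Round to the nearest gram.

Mifflin-St Jeor (female): BMR = 10(115.5) + 6.25(193) − 5(40) − 161 = 1155 + 1206.25 − 200 − 161 = 2000.25 kcal/day.
TEE = 2000.25 × 1.575 = 3150.3938 kcal/day.
Protein energy = 10% × 3150.3938 = 315.0394 kcal.
Protein = 315.0394 ÷ 4 kcal/g = 78.7598 g.

79 g/day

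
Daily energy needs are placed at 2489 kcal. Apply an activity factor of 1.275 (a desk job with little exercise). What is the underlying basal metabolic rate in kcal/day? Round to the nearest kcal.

1952 kcal/day

BMR = TEE ÷ activity factor = 2489 ÷ 1.275 = 1952.1569 kcal/day.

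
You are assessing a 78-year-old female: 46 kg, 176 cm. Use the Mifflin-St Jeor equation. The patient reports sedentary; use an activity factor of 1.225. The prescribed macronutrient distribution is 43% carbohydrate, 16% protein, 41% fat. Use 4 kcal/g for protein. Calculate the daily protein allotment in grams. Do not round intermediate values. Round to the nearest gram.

49 g/day

Mifflin-St Jeor (female): BMR = 10(46) + 6.25(176) − 5(78) − 161 = 460 + 1100 − 390 − 161 = 1009 kcal/day.
TEE = 1009 × 1.225 = 1236.025 kcal/day.
Protein energy = 16% × 1236.025 = 197.764 kcal.
Protein = 197.764 ÷ 4 kcal/g = 49.441 g.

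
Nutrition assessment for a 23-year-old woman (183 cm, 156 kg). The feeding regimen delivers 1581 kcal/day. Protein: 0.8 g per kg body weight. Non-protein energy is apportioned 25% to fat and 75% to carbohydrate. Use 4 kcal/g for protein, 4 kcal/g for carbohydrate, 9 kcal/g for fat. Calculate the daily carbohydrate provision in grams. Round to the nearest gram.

203 g/day

Protein = 0.8 × 156 = 124.8 g → 124.8 × 4 = 499.2 kcal.
Non-protein calories = 1581 − 499.2 = 1081.8 kcal.
Fat: 25% × 1081.8 = 270.45 kcal; carbohydrate: 811.35 kcal.
Carbohydrate: 811.35 kcal ÷ 4 kcal/g = 202.8375 g.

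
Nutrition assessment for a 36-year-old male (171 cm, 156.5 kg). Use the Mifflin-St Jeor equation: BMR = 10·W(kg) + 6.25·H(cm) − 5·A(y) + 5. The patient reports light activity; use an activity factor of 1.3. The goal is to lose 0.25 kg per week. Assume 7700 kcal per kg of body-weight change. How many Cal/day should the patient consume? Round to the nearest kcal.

Mifflin-St Jeor (male): BMR = 10(156.5) + 6.25(171) − 5(36) + 5 = 1565 + 1068.75 − 180 + 5 = 2458.75 kcal/day.
TEE = 2458.75 × 1.3 = 3196.375 kcal/day.
Required daily deficit = 0.25 × 7700 ÷ 7 = 275 kcal/day.
Target intake = 3196.375 − 275 = 2921.375 kcal/day.

2921 Cal/day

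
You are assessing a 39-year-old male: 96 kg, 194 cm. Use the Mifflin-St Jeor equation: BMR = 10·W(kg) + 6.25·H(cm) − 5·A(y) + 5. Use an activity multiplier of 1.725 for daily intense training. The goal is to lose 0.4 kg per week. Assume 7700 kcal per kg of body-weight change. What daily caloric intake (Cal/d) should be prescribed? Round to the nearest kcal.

Mifflin-St Jeor (male): BMR = 10(96) + 6.25(194) − 5(39) + 5 = 960 + 1212.5 − 195 + 5 = 1982.5 kcal/day.
TEE = 1982.5 × 1.725 = 3419.8125 kcal/day.
Required daily deficit = 0.4 × 7700 ÷ 7 = 440 kcal/day.
Target intake = 3419.8125 − 440 = 2979.8125 kcal/day.

2980 Cal/d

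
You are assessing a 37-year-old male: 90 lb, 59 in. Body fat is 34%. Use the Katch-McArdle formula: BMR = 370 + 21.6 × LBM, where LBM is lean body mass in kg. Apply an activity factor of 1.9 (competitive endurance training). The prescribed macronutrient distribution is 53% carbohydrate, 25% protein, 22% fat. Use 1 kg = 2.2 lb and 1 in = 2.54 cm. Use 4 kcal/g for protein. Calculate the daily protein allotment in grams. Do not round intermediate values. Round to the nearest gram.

Convert to metric: weight = 90 ÷ 2.2 = 40.9091 kg; height = 59 × 2.54 = 149.86 cm.
LBM = 40.9091 × (1 − 0.34) = 27 kg. Katch-McArdle: BMR = 370 + 21.6 × 27 = 953.2 kcal/day.
TEE = 953.2 × 1.9 = 1811.08 kcal/day.
Protein energy = 25% × 1811.08 = 452.77 kcal.
Protein = 452.77 ÷ 4 kcal/g = 113.1925 g.

113 g/day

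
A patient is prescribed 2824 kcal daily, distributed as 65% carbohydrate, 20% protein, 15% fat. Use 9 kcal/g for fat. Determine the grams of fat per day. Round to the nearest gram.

Fat energy = 15% × 2824 = 423.6 kcal.
At 9 kcal/g: 423.6 ÷ 9 = 47.0667 g.

47 g/day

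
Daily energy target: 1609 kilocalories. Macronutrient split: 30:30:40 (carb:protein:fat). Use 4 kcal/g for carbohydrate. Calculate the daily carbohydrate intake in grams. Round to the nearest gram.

Carbohydrate energy = 30% × 1609 = 482.7 kcal.
At 4 kcal/g: 482.7 ÷ 4 = 120.675 g.

121 g/day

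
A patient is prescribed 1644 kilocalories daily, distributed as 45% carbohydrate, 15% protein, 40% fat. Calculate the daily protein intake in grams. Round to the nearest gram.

62 g/day

Protein energy = 15% × 1644 = 246.6 kcal.
At 4 kcal/g: 246.6 ÷ 4 = 61.65 g.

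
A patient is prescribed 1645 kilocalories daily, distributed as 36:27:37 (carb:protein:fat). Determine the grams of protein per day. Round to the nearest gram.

111 g/day

Protein energy = 27% × 1645 = 444.15 kcal.
At 4 kcal/g: 444.15 ÷ 4 = 111.0375 g.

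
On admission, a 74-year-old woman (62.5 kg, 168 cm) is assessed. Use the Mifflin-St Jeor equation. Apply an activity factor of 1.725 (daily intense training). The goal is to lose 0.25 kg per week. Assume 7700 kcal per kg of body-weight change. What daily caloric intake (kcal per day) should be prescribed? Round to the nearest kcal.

1698 kcal per day

Mifflin-St Jeor (female): BMR = 10(62.5) + 6.25(168) − 5(74) − 161 = 625 + 1050 − 370 − 161 = 1144 kcal/day.
TEE = 1144 × 1.725 = 1973.4 kcal/day.
Required daily deficit = 0.25 × 7700 ÷ 7 = 275 kcal/day.
Target intake = 1973.4 − 275 = 1698.4 kcal/day.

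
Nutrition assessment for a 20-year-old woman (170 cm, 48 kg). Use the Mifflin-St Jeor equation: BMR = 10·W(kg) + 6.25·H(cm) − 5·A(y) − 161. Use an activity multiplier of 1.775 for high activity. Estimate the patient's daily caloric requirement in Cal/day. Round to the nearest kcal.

Mifflin-St Jeor (female): BMR = 10(48) + 6.25(170) − 5(20) − 161 = 480 + 1062.5 − 100 − 161 = 1281.5 kcal/day.
TEE = BMR × activity factor = 1281.5 × 1.775 = 2274.6625 kcal/day.

2275 Cal/day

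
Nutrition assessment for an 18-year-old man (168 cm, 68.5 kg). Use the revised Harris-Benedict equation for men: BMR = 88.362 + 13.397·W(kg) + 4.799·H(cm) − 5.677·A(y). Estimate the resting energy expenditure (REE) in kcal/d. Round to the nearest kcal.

1710 kcal/d

Harris-Benedict: BMR = 88.362 + 13.397(68.5) + 4.799(168) − 5.677(18) = 1710.1025 kcal/day.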